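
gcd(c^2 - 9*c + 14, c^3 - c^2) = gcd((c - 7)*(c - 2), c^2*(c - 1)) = 1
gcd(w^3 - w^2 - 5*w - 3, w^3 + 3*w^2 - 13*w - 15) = w^2 - 2*w - 3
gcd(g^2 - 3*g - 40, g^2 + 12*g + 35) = g + 5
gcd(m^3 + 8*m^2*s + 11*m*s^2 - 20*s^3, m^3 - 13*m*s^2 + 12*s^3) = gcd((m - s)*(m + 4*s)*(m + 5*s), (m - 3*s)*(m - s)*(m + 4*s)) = -m^2 - 3*m*s + 4*s^2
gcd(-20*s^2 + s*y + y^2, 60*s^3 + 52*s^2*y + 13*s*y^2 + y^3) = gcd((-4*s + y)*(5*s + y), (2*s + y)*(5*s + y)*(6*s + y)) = 5*s + y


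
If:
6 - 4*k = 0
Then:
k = 3/2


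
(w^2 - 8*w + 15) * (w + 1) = w^3 - 7*w^2 + 7*w + 15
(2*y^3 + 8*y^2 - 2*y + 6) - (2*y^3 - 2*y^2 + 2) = 10*y^2 - 2*y + 4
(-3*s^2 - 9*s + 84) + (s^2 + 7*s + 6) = -2*s^2 - 2*s + 90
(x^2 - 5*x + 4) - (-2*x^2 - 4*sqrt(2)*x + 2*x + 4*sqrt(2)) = 3*x^2 - 7*x + 4*sqrt(2)*x - 4*sqrt(2) + 4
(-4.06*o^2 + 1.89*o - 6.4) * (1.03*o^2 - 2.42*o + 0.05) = -4.1818*o^4 + 11.7719*o^3 - 11.3688*o^2 + 15.5825*o - 0.32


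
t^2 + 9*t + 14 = (t + 2)*(t + 7)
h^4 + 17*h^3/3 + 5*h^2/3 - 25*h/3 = h*(h - 1)*(h + 5/3)*(h + 5)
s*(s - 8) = s^2 - 8*s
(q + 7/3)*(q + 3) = q^2 + 16*q/3 + 7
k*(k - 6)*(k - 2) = k^3 - 8*k^2 + 12*k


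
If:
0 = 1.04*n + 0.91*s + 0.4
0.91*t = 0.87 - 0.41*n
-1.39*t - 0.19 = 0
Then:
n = 2.43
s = -3.21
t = -0.14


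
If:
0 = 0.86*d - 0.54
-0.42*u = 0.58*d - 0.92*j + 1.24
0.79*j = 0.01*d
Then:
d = 0.63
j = 0.01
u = -3.80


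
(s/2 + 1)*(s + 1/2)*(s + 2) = s^3/2 + 9*s^2/4 + 3*s + 1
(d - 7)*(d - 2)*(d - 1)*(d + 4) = d^4 - 6*d^3 - 17*d^2 + 78*d - 56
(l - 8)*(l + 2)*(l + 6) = l^3 - 52*l - 96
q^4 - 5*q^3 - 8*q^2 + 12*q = q*(q - 6)*(q - 1)*(q + 2)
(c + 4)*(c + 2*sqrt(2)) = c^2 + 2*sqrt(2)*c + 4*c + 8*sqrt(2)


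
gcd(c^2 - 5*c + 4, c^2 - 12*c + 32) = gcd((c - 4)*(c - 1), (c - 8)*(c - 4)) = c - 4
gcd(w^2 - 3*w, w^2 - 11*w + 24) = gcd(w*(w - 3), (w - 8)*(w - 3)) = w - 3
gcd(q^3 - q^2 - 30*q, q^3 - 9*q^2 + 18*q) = q^2 - 6*q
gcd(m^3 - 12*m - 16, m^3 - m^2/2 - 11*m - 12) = m^2 - 2*m - 8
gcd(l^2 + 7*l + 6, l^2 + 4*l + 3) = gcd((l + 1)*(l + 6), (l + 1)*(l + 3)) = l + 1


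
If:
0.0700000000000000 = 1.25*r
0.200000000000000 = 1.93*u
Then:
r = 0.06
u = 0.10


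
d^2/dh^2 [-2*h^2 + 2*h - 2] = -4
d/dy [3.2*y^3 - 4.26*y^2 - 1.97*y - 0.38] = 9.6*y^2 - 8.52*y - 1.97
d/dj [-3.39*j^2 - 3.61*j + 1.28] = -6.78*j - 3.61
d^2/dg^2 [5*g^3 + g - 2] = 30*g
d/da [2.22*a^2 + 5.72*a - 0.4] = 4.44*a + 5.72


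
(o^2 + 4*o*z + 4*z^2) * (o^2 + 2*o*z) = o^4 + 6*o^3*z + 12*o^2*z^2 + 8*o*z^3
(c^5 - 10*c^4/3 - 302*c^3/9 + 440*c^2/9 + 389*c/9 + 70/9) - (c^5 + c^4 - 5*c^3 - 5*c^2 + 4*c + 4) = -13*c^4/3 - 257*c^3/9 + 485*c^2/9 + 353*c/9 + 34/9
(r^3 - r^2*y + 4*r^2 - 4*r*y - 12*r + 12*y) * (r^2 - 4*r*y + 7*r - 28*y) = r^5 - 5*r^4*y + 11*r^4 + 4*r^3*y^2 - 55*r^3*y + 16*r^3 + 44*r^2*y^2 - 80*r^2*y - 84*r^2 + 64*r*y^2 + 420*r*y - 336*y^2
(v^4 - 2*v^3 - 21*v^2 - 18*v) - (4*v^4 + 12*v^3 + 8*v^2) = -3*v^4 - 14*v^3 - 29*v^2 - 18*v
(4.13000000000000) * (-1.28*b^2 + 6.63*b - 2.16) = -5.2864*b^2 + 27.3819*b - 8.9208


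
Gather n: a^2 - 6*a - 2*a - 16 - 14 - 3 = a^2 - 8*a - 33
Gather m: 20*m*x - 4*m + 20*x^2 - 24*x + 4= m*(20*x - 4) + 20*x^2 - 24*x + 4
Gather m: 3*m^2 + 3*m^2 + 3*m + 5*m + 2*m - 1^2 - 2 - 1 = 6*m^2 + 10*m - 4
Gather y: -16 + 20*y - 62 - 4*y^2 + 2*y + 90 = -4*y^2 + 22*y + 12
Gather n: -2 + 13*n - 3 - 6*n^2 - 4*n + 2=-6*n^2 + 9*n - 3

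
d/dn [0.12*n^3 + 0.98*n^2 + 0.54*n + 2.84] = 0.36*n^2 + 1.96*n + 0.54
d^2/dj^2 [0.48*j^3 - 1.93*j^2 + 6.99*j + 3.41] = 2.88*j - 3.86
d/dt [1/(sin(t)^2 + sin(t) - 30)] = -(2*sin(t) + 1)*cos(t)/(sin(t)^2 + sin(t) - 30)^2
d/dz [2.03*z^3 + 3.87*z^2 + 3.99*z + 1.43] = 6.09*z^2 + 7.74*z + 3.99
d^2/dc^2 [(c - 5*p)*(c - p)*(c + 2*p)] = 6*c - 8*p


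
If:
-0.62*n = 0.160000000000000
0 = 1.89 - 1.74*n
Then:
No Solution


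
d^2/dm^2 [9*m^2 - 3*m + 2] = 18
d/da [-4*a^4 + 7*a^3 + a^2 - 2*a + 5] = -16*a^3 + 21*a^2 + 2*a - 2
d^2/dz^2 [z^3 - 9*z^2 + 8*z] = 6*z - 18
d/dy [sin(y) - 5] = cos(y)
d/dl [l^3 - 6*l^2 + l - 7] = 3*l^2 - 12*l + 1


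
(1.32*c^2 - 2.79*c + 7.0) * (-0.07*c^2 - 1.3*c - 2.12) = -0.0924*c^4 - 1.5207*c^3 + 0.3386*c^2 - 3.1852*c - 14.84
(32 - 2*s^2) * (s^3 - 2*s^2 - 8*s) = -2*s^5 + 4*s^4 + 48*s^3 - 64*s^2 - 256*s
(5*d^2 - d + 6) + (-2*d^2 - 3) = 3*d^2 - d + 3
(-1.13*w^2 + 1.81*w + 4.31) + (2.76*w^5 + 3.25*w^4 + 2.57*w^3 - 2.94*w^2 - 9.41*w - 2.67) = 2.76*w^5 + 3.25*w^4 + 2.57*w^3 - 4.07*w^2 - 7.6*w + 1.64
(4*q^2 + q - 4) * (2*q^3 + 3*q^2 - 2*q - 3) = 8*q^5 + 14*q^4 - 13*q^3 - 26*q^2 + 5*q + 12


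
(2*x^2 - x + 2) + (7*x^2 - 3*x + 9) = 9*x^2 - 4*x + 11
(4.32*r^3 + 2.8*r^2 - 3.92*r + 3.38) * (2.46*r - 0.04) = 10.6272*r^4 + 6.7152*r^3 - 9.7552*r^2 + 8.4716*r - 0.1352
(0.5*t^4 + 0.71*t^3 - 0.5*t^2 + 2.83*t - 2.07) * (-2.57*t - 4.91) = -1.285*t^5 - 4.2797*t^4 - 2.2011*t^3 - 4.8181*t^2 - 8.5754*t + 10.1637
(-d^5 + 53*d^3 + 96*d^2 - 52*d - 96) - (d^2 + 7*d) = -d^5 + 53*d^3 + 95*d^2 - 59*d - 96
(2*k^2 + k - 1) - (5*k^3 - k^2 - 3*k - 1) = -5*k^3 + 3*k^2 + 4*k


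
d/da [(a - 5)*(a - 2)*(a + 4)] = 3*a^2 - 6*a - 18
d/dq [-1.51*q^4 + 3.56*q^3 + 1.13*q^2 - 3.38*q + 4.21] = -6.04*q^3 + 10.68*q^2 + 2.26*q - 3.38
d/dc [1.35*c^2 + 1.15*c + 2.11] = 2.7*c + 1.15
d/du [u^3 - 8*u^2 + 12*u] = 3*u^2 - 16*u + 12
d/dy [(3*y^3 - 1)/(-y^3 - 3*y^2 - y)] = (-9*y^3*(y^2 + 3*y + 1) + (3*y^3 - 1)*(3*y^2 + 6*y + 1))/(y^2*(y^2 + 3*y + 1)^2)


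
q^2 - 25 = (q - 5)*(q + 5)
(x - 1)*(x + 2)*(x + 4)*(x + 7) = x^4 + 12*x^3 + 37*x^2 + 6*x - 56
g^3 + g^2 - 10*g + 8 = (g - 2)*(g - 1)*(g + 4)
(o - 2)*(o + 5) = o^2 + 3*o - 10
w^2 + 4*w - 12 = (w - 2)*(w + 6)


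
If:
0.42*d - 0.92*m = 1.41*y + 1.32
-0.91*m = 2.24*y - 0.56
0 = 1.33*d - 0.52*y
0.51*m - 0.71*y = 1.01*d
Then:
No Solution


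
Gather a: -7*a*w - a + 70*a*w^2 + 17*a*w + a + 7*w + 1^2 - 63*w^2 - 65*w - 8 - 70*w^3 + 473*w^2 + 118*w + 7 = a*(70*w^2 + 10*w) - 70*w^3 + 410*w^2 + 60*w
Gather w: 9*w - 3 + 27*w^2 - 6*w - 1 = 27*w^2 + 3*w - 4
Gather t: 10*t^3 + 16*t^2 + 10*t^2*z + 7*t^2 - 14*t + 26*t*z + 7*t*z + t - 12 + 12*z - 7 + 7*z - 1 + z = 10*t^3 + t^2*(10*z + 23) + t*(33*z - 13) + 20*z - 20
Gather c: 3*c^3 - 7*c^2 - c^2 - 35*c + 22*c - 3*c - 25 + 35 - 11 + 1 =3*c^3 - 8*c^2 - 16*c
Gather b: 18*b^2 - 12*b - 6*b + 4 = 18*b^2 - 18*b + 4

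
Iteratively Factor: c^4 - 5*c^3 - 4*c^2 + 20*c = (c - 5)*(c^3 - 4*c) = (c - 5)*(c + 2)*(c^2 - 2*c) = c*(c - 5)*(c + 2)*(c - 2)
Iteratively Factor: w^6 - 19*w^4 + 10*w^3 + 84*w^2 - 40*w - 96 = (w - 2)*(w^5 + 2*w^4 - 15*w^3 - 20*w^2 + 44*w + 48) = (w - 2)*(w + 4)*(w^4 - 2*w^3 - 7*w^2 + 8*w + 12) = (w - 2)*(w + 2)*(w + 4)*(w^3 - 4*w^2 + w + 6) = (w - 3)*(w - 2)*(w + 2)*(w + 4)*(w^2 - w - 2) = (w - 3)*(w - 2)*(w + 1)*(w + 2)*(w + 4)*(w - 2)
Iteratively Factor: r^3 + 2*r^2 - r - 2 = (r + 2)*(r^2 - 1) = (r - 1)*(r + 2)*(r + 1)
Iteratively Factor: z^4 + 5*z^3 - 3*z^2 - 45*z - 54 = (z - 3)*(z^3 + 8*z^2 + 21*z + 18) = (z - 3)*(z + 3)*(z^2 + 5*z + 6) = (z - 3)*(z + 2)*(z + 3)*(z + 3)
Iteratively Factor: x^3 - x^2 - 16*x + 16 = (x - 1)*(x^2 - 16) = (x - 1)*(x + 4)*(x - 4)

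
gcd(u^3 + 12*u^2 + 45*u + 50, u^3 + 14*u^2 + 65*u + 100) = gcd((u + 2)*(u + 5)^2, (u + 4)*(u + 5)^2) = u^2 + 10*u + 25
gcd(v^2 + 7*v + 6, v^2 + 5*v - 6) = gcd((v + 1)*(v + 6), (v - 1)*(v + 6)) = v + 6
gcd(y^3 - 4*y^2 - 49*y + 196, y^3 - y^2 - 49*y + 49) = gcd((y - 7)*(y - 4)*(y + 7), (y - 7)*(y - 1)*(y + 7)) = y^2 - 49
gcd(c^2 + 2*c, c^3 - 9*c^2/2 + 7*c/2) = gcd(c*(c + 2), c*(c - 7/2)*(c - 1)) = c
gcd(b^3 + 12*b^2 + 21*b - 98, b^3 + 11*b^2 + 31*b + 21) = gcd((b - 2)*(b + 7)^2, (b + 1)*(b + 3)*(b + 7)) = b + 7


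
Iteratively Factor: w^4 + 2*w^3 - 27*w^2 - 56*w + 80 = (w + 4)*(w^3 - 2*w^2 - 19*w + 20) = (w - 5)*(w + 4)*(w^2 + 3*w - 4) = (w - 5)*(w - 1)*(w + 4)*(w + 4)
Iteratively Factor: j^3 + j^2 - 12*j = (j)*(j^2 + j - 12) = j*(j + 4)*(j - 3)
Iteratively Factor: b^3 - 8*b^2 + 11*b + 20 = (b - 5)*(b^2 - 3*b - 4) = (b - 5)*(b + 1)*(b - 4)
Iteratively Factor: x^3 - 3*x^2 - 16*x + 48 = (x + 4)*(x^2 - 7*x + 12) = (x - 4)*(x + 4)*(x - 3)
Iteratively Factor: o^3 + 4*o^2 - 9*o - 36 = (o - 3)*(o^2 + 7*o + 12) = (o - 3)*(o + 3)*(o + 4)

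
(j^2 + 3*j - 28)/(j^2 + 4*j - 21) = (j - 4)/(j - 3)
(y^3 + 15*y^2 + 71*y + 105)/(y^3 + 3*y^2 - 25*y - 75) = (y + 7)/(y - 5)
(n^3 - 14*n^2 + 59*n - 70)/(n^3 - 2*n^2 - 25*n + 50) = (n - 7)/(n + 5)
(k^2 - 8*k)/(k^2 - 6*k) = (k - 8)/(k - 6)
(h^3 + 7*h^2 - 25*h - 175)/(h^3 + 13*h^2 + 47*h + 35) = (h - 5)/(h + 1)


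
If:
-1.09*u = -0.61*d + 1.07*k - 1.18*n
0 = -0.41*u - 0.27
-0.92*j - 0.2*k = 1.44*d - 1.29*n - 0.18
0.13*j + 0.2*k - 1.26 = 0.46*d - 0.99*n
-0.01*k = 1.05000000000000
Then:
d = -103.66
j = 126.05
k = -105.00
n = -42.23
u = -0.66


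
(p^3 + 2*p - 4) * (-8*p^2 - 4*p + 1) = -8*p^5 - 4*p^4 - 15*p^3 + 24*p^2 + 18*p - 4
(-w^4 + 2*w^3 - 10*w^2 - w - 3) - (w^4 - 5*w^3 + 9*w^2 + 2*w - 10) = -2*w^4 + 7*w^3 - 19*w^2 - 3*w + 7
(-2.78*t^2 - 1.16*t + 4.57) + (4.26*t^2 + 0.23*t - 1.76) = 1.48*t^2 - 0.93*t + 2.81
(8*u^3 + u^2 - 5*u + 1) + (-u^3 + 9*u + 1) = 7*u^3 + u^2 + 4*u + 2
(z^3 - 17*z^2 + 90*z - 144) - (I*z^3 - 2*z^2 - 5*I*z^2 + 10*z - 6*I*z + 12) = z^3 - I*z^3 - 15*z^2 + 5*I*z^2 + 80*z + 6*I*z - 156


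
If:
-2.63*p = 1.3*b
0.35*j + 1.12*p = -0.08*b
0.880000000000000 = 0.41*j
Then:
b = 1.59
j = 2.15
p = -0.78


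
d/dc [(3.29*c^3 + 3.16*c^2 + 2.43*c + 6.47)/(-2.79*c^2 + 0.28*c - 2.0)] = (-9.1791*c^4 + 1.8424*c^3 - 12.0755*c^2 + 23.4626*c - 6.6716)/(7.7841*c^4 - 1.5624*c^3 + 11.2384*c^2 - 1.12*c + 4.0)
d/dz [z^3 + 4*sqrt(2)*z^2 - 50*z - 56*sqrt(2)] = 3*z^2 + 8*sqrt(2)*z - 50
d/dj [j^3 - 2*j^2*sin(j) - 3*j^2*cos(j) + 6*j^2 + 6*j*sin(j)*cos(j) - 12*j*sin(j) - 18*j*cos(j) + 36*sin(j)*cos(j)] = 3*j^2*sin(j) - 2*j^2*cos(j) + 3*j^2 + 14*j*sin(j) - 18*j*cos(j) + 6*j*cos(2*j) + 12*j - 12*sin(j) + 3*sin(2*j) - 18*cos(j) + 36*cos(2*j)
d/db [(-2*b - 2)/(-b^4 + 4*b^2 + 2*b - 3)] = 2*(b^4 - 4*b^2 - 2*b + 2*(b + 1)*(-2*b^3 + 4*b + 1) + 3)/(b^4 - 4*b^2 - 2*b + 3)^2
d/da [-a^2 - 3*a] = -2*a - 3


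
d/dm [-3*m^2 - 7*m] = -6*m - 7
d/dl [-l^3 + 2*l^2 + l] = -3*l^2 + 4*l + 1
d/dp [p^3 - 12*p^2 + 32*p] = 3*p^2 - 24*p + 32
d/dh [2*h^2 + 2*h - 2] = 4*h + 2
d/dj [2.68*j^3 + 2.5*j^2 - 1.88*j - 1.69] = 8.04*j^2 + 5.0*j - 1.88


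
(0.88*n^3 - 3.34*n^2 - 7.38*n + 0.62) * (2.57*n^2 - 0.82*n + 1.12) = 2.2616*n^5 - 9.3054*n^4 - 15.2422*n^3 + 3.9042*n^2 - 8.774*n + 0.6944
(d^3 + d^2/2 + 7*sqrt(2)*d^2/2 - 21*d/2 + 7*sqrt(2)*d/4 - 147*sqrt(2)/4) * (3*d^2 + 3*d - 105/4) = 3*d^5 + 9*d^4/2 + 21*sqrt(2)*d^4/2 - 225*d^3/4 + 63*sqrt(2)*d^3/4 - 1575*sqrt(2)*d^2/8 - 357*d^2/8 - 2499*sqrt(2)*d/16 + 2205*d/8 + 15435*sqrt(2)/16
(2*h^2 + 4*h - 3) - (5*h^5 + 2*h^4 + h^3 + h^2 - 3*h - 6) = -5*h^5 - 2*h^4 - h^3 + h^2 + 7*h + 3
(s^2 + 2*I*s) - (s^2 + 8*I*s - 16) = -6*I*s + 16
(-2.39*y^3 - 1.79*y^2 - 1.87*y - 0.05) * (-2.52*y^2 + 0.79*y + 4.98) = 6.0228*y^5 + 2.6227*y^4 - 8.6039*y^3 - 10.2655*y^2 - 9.3521*y - 0.249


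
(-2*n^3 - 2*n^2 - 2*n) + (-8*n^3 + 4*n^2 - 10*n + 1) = -10*n^3 + 2*n^2 - 12*n + 1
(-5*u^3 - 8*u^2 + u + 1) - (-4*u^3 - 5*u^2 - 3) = -u^3 - 3*u^2 + u + 4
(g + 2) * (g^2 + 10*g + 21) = g^3 + 12*g^2 + 41*g + 42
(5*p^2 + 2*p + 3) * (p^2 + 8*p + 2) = 5*p^4 + 42*p^3 + 29*p^2 + 28*p + 6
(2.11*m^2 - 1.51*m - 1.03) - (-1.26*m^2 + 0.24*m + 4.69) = 3.37*m^2 - 1.75*m - 5.72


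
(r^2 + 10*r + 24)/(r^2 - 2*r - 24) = (r + 6)/(r - 6)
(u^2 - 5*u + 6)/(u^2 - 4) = (u - 3)/(u + 2)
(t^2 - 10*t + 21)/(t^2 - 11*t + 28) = (t - 3)/(t - 4)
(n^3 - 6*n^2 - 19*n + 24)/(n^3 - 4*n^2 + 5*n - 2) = (n^2 - 5*n - 24)/(n^2 - 3*n + 2)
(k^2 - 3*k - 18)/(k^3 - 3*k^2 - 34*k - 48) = (k - 6)/(k^2 - 6*k - 16)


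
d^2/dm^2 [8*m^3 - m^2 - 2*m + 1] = 48*m - 2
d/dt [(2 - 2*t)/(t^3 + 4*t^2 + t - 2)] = 2*(-t^3 - 4*t^2 - t + (t - 1)*(3*t^2 + 8*t + 1) + 2)/(t^3 + 4*t^2 + t - 2)^2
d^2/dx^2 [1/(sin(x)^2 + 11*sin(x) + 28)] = (-4*sin(x)^4 - 33*sin(x)^3 - 3*sin(x)^2 + 374*sin(x) + 186)/(sin(x)^2 + 11*sin(x) + 28)^3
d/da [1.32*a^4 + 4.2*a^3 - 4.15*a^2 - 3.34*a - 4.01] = 5.28*a^3 + 12.6*a^2 - 8.3*a - 3.34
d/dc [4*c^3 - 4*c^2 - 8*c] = 12*c^2 - 8*c - 8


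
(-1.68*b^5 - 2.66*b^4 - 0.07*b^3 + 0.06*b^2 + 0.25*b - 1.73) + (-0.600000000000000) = -1.68*b^5 - 2.66*b^4 - 0.07*b^3 + 0.06*b^2 + 0.25*b - 2.33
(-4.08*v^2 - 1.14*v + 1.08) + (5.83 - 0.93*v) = -4.08*v^2 - 2.07*v + 6.91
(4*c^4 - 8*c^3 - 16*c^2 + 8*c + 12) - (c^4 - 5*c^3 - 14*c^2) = 3*c^4 - 3*c^3 - 2*c^2 + 8*c + 12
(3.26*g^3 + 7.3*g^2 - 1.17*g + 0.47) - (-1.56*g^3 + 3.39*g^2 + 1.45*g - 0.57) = 4.82*g^3 + 3.91*g^2 - 2.62*g + 1.04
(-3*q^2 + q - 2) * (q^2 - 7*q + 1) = -3*q^4 + 22*q^3 - 12*q^2 + 15*q - 2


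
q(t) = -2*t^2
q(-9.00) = -162.00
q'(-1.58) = 6.32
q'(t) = -4*t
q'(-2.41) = 9.64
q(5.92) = -70.09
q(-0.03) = -0.00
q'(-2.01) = 8.04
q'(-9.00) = 36.00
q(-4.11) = -33.78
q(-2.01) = -8.08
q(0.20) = -0.08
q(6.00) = -72.00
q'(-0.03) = 0.12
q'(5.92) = -23.68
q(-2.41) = -11.62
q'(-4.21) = 16.84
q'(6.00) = -24.00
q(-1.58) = -4.99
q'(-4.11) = 16.44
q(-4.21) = -35.45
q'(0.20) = -0.80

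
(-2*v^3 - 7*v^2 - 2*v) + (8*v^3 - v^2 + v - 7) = 6*v^3 - 8*v^2 - v - 7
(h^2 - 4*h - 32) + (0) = h^2 - 4*h - 32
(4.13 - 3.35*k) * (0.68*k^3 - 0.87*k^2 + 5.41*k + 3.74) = -2.278*k^4 + 5.7229*k^3 - 21.7166*k^2 + 9.8143*k + 15.4462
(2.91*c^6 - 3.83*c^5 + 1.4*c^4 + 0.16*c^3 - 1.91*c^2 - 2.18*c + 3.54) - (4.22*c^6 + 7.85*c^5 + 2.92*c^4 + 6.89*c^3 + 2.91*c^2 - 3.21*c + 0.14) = -1.31*c^6 - 11.68*c^5 - 1.52*c^4 - 6.73*c^3 - 4.82*c^2 + 1.03*c + 3.4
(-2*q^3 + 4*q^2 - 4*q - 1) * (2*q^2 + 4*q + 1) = -4*q^5 + 6*q^3 - 14*q^2 - 8*q - 1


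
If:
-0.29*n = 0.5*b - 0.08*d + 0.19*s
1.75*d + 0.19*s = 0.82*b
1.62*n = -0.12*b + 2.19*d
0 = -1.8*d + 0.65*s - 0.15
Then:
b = -0.04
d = -0.03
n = -0.04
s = 0.14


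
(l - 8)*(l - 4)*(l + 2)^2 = l^4 - 8*l^3 - 12*l^2 + 80*l + 128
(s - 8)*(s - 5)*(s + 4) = s^3 - 9*s^2 - 12*s + 160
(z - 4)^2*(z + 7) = z^3 - z^2 - 40*z + 112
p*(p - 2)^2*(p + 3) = p^4 - p^3 - 8*p^2 + 12*p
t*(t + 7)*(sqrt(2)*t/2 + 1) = sqrt(2)*t^3/2 + t^2 + 7*sqrt(2)*t^2/2 + 7*t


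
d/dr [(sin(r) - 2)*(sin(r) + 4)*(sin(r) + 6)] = (3*sin(r)^2 + 16*sin(r) + 4)*cos(r)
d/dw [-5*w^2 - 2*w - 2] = -10*w - 2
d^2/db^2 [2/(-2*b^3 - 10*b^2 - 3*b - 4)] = 4*(2*(3*b + 5)*(2*b^3 + 10*b^2 + 3*b + 4) - (6*b^2 + 20*b + 3)^2)/(2*b^3 + 10*b^2 + 3*b + 4)^3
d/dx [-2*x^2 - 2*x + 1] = -4*x - 2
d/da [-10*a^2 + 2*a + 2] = 2 - 20*a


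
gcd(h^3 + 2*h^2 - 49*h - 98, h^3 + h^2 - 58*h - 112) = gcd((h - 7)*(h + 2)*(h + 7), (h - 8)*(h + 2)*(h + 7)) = h^2 + 9*h + 14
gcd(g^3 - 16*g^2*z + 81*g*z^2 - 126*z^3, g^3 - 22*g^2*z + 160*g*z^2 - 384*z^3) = -g + 6*z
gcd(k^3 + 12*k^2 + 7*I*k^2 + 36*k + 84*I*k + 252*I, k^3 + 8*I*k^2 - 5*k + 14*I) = k + 7*I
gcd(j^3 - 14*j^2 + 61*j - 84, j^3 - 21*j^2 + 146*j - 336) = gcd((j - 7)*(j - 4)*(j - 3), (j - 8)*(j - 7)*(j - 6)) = j - 7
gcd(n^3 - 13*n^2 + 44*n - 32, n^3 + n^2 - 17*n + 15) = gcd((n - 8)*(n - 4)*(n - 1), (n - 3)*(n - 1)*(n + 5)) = n - 1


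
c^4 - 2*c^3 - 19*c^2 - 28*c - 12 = (c - 6)*(c + 1)^2*(c + 2)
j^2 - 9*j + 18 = (j - 6)*(j - 3)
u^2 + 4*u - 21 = (u - 3)*(u + 7)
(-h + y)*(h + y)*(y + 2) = -h^2*y - 2*h^2 + y^3 + 2*y^2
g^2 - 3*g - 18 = (g - 6)*(g + 3)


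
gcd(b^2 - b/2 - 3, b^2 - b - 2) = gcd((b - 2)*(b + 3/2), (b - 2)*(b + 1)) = b - 2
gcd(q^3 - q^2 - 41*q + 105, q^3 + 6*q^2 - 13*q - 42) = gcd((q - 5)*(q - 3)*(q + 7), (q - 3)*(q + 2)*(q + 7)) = q^2 + 4*q - 21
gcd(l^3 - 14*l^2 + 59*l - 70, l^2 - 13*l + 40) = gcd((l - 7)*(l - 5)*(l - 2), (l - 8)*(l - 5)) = l - 5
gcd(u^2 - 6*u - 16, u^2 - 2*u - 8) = u + 2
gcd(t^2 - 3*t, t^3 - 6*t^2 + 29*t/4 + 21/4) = t - 3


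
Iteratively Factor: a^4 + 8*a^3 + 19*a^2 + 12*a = (a + 1)*(a^3 + 7*a^2 + 12*a) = a*(a + 1)*(a^2 + 7*a + 12) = a*(a + 1)*(a + 4)*(a + 3)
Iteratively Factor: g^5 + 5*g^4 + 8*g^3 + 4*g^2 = (g + 2)*(g^4 + 3*g^3 + 2*g^2) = (g + 2)^2*(g^3 + g^2) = g*(g + 2)^2*(g^2 + g) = g*(g + 1)*(g + 2)^2*(g)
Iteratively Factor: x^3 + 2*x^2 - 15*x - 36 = (x + 3)*(x^2 - x - 12) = (x - 4)*(x + 3)*(x + 3)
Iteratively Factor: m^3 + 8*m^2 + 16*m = (m + 4)*(m^2 + 4*m) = (m + 4)^2*(m)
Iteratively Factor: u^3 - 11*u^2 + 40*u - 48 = (u - 3)*(u^2 - 8*u + 16) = (u - 4)*(u - 3)*(u - 4)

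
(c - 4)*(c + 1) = c^2 - 3*c - 4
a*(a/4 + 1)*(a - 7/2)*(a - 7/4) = a^4/4 - 5*a^3/16 - 119*a^2/32 + 49*a/8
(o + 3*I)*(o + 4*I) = o^2 + 7*I*o - 12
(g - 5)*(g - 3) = g^2 - 8*g + 15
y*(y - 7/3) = y^2 - 7*y/3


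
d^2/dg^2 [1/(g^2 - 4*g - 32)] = 2*(g^2 - 4*g - 4*(g - 2)^2 - 32)/(-g^2 + 4*g + 32)^3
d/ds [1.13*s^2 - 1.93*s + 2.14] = 2.26*s - 1.93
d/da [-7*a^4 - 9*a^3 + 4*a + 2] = -28*a^3 - 27*a^2 + 4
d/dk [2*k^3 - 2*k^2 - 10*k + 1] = 6*k^2 - 4*k - 10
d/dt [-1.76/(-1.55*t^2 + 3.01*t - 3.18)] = (5.2976 - 5.456*t)/(1.55*t^2 - 3.01*t + 3.18)^2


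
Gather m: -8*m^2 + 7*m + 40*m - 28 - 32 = -8*m^2 + 47*m - 60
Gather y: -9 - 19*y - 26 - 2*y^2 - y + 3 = -2*y^2 - 20*y - 32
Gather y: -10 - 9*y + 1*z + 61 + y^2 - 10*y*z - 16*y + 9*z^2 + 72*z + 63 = y^2 + y*(-10*z - 25) + 9*z^2 + 73*z + 114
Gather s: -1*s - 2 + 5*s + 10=4*s + 8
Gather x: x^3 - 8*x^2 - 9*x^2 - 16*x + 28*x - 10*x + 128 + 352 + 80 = x^3 - 17*x^2 + 2*x + 560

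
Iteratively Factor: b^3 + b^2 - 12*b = (b + 4)*(b^2 - 3*b) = b*(b + 4)*(b - 3)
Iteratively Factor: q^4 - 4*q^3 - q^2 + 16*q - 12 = (q - 2)*(q^3 - 2*q^2 - 5*q + 6) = (q - 2)*(q + 2)*(q^2 - 4*q + 3) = (q - 3)*(q - 2)*(q + 2)*(q - 1)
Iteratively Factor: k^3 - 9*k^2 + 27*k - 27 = (k - 3)*(k^2 - 6*k + 9) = (k - 3)^2*(k - 3)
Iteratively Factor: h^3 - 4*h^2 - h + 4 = (h - 1)*(h^2 - 3*h - 4) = (h - 1)*(h + 1)*(h - 4)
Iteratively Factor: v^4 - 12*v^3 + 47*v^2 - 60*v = (v - 5)*(v^3 - 7*v^2 + 12*v) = (v - 5)*(v - 3)*(v^2 - 4*v) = v*(v - 5)*(v - 3)*(v - 4)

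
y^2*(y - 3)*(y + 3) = y^4 - 9*y^2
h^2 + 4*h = h*(h + 4)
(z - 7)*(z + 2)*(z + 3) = z^3 - 2*z^2 - 29*z - 42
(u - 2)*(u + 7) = u^2 + 5*u - 14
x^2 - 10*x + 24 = (x - 6)*(x - 4)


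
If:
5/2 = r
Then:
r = 5/2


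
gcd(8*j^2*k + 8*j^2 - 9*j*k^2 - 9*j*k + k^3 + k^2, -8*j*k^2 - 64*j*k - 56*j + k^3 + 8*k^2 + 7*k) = 8*j*k + 8*j - k^2 - k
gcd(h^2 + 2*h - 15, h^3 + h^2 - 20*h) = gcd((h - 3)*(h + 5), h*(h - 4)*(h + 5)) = h + 5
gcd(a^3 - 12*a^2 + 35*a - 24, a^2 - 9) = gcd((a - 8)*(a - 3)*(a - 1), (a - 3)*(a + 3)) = a - 3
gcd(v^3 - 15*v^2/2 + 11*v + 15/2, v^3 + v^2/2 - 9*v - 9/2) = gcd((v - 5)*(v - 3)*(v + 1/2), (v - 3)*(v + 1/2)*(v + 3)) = v^2 - 5*v/2 - 3/2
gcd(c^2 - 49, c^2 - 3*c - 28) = c - 7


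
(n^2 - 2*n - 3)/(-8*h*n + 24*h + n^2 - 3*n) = (-n - 1)/(8*h - n)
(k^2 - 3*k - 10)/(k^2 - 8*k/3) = 3*(k^2 - 3*k - 10)/(k*(3*k - 8))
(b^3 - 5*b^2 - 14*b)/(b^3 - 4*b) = (b - 7)/(b - 2)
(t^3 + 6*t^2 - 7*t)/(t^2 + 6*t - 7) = t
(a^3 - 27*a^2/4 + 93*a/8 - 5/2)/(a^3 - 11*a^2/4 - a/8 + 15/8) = (4*a^2 - 17*a + 4)/(4*a^2 - a - 3)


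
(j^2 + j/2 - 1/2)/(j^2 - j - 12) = (-j^2 - j/2 + 1/2)/(-j^2 + j + 12)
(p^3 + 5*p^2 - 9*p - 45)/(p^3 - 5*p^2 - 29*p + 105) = (p + 3)/(p - 7)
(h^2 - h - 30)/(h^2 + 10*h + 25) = (h - 6)/(h + 5)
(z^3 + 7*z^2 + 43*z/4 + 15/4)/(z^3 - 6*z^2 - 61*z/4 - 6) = (z + 5)/(z - 8)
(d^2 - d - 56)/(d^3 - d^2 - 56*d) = 1/d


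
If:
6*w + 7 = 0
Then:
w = -7/6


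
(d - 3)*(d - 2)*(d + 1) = d^3 - 4*d^2 + d + 6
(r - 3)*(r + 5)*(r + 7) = r^3 + 9*r^2 - r - 105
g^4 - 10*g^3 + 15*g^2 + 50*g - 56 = (g - 7)*(g - 4)*(g - 1)*(g + 2)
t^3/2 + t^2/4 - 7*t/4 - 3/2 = (t/2 + 1/2)*(t - 2)*(t + 3/2)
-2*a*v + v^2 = v*(-2*a + v)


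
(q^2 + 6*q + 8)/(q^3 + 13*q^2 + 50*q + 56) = 1/(q + 7)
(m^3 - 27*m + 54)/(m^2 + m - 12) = (m^2 + 3*m - 18)/(m + 4)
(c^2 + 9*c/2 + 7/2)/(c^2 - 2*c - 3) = (c + 7/2)/(c - 3)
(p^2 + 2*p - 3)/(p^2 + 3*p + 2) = (p^2 + 2*p - 3)/(p^2 + 3*p + 2)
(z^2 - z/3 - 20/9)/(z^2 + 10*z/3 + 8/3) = (z - 5/3)/(z + 2)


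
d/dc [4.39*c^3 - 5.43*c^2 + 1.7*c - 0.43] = 13.17*c^2 - 10.86*c + 1.7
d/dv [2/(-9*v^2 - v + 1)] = 2*(18*v + 1)/(9*v^2 + v - 1)^2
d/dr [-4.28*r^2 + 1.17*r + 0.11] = 1.17 - 8.56*r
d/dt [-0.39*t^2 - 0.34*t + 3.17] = -0.78*t - 0.34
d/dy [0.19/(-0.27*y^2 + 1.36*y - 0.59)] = (0.1026*y - 0.2584)/(0.27*y^2 - 1.36*y + 0.59)^2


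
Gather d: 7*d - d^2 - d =-d^2 + 6*d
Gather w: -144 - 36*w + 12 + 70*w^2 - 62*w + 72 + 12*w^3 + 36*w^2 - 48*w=12*w^3 + 106*w^2 - 146*w - 60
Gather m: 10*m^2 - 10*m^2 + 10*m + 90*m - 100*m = 0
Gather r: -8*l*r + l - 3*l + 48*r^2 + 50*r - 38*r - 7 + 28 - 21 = -2*l + 48*r^2 + r*(12 - 8*l)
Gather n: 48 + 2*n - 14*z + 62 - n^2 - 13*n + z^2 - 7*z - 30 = -n^2 - 11*n + z^2 - 21*z + 80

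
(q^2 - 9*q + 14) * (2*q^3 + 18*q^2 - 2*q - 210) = 2*q^5 - 136*q^3 + 60*q^2 + 1862*q - 2940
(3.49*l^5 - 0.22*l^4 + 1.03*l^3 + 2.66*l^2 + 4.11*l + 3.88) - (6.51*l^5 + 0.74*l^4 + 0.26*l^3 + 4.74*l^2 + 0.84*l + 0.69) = -3.02*l^5 - 0.96*l^4 + 0.77*l^3 - 2.08*l^2 + 3.27*l + 3.19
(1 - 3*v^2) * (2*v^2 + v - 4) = -6*v^4 - 3*v^3 + 14*v^2 + v - 4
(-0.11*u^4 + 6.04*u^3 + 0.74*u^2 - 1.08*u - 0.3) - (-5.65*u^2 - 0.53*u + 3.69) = -0.11*u^4 + 6.04*u^3 + 6.39*u^2 - 0.55*u - 3.99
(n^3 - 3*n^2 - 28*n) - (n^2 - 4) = n^3 - 4*n^2 - 28*n + 4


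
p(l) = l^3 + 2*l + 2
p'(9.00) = 245.00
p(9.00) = 749.00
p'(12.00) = 434.00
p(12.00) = 1754.00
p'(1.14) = 5.90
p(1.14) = 5.76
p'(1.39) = 7.80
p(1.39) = 7.47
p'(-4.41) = 60.34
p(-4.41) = -92.59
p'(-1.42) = 8.05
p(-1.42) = -3.70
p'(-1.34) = 7.39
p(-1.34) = -3.09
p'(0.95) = 4.71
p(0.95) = 4.76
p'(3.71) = 43.29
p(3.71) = 60.48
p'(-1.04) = 5.24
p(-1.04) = -1.20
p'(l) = 3*l^2 + 2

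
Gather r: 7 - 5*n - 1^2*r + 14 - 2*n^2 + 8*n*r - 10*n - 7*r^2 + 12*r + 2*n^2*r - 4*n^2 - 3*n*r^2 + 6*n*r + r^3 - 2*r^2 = -6*n^2 - 15*n + r^3 + r^2*(-3*n - 9) + r*(2*n^2 + 14*n + 11) + 21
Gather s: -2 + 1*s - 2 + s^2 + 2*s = s^2 + 3*s - 4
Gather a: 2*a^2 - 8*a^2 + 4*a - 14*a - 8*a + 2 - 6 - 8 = -6*a^2 - 18*a - 12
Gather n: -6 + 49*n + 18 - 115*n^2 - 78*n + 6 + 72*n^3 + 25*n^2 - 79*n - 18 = 72*n^3 - 90*n^2 - 108*n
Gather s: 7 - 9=-2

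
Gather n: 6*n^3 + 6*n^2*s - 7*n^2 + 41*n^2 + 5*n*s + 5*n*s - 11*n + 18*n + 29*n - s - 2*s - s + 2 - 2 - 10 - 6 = 6*n^3 + n^2*(6*s + 34) + n*(10*s + 36) - 4*s - 16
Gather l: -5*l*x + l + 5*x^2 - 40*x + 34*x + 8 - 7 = l*(1 - 5*x) + 5*x^2 - 6*x + 1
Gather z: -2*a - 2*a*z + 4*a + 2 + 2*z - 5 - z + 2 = 2*a + z*(1 - 2*a) - 1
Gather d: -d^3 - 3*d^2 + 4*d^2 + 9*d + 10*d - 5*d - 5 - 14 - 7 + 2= -d^3 + d^2 + 14*d - 24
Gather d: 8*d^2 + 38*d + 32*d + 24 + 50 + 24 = 8*d^2 + 70*d + 98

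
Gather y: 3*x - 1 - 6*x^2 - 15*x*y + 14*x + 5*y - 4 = -6*x^2 + 17*x + y*(5 - 15*x) - 5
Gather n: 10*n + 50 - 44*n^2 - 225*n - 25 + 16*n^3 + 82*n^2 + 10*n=16*n^3 + 38*n^2 - 205*n + 25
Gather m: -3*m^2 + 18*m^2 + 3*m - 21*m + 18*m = 15*m^2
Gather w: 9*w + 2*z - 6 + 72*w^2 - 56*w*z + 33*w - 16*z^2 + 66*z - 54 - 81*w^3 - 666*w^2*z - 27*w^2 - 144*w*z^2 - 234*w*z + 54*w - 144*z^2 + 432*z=-81*w^3 + w^2*(45 - 666*z) + w*(-144*z^2 - 290*z + 96) - 160*z^2 + 500*z - 60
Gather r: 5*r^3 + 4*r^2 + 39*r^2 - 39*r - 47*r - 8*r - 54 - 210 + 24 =5*r^3 + 43*r^2 - 94*r - 240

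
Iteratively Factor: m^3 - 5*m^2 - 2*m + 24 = (m + 2)*(m^2 - 7*m + 12) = (m - 4)*(m + 2)*(m - 3)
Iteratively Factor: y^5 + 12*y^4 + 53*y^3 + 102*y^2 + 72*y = (y + 3)*(y^4 + 9*y^3 + 26*y^2 + 24*y) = (y + 3)^2*(y^3 + 6*y^2 + 8*y) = (y + 3)^2*(y + 4)*(y^2 + 2*y) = (y + 2)*(y + 3)^2*(y + 4)*(y)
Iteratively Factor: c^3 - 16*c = (c - 4)*(c^2 + 4*c) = c*(c - 4)*(c + 4)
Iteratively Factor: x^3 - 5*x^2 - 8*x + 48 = (x + 3)*(x^2 - 8*x + 16) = (x - 4)*(x + 3)*(x - 4)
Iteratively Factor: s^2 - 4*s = (s)*(s - 4)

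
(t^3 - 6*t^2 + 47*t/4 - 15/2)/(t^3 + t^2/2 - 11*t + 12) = (t - 5/2)/(t + 4)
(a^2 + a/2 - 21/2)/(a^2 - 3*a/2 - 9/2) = (2*a + 7)/(2*a + 3)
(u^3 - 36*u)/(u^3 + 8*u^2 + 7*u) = (u^2 - 36)/(u^2 + 8*u + 7)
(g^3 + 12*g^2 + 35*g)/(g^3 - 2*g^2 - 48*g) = (g^2 + 12*g + 35)/(g^2 - 2*g - 48)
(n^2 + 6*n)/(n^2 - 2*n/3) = 3*(n + 6)/(3*n - 2)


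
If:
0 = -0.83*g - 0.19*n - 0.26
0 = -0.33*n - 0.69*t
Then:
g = 0.478641840087623*t - 0.313253012048193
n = -2.09090909090909*t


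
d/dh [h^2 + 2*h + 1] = 2*h + 2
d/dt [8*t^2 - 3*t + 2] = 16*t - 3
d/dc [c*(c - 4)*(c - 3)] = 3*c^2 - 14*c + 12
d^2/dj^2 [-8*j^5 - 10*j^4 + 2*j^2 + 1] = -160*j^3 - 120*j^2 + 4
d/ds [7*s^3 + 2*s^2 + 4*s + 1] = 21*s^2 + 4*s + 4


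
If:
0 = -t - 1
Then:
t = -1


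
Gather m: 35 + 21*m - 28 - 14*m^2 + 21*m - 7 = -14*m^2 + 42*m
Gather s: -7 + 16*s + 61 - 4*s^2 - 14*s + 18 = -4*s^2 + 2*s + 72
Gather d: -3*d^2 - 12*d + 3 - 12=-3*d^2 - 12*d - 9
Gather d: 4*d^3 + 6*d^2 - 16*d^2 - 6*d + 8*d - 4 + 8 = 4*d^3 - 10*d^2 + 2*d + 4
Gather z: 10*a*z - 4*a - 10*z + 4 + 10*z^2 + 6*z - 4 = -4*a + 10*z^2 + z*(10*a - 4)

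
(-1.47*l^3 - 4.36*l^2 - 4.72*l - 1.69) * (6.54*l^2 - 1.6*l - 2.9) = -9.6138*l^5 - 26.1624*l^4 - 19.6298*l^3 + 9.1434*l^2 + 16.392*l + 4.901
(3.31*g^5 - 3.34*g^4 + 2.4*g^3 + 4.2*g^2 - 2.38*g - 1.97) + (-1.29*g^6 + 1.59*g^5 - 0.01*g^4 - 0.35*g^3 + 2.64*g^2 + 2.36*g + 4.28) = -1.29*g^6 + 4.9*g^5 - 3.35*g^4 + 2.05*g^3 + 6.84*g^2 - 0.02*g + 2.31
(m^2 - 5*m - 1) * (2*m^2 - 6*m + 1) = 2*m^4 - 16*m^3 + 29*m^2 + m - 1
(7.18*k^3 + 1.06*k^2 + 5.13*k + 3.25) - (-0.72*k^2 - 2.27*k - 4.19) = 7.18*k^3 + 1.78*k^2 + 7.4*k + 7.44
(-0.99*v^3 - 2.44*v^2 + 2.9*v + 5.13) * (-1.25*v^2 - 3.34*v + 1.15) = 1.2375*v^5 + 6.3566*v^4 + 3.3861*v^3 - 18.9045*v^2 - 13.7992*v + 5.8995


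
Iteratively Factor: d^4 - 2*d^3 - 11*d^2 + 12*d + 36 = (d + 2)*(d^3 - 4*d^2 - 3*d + 18) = (d + 2)^2*(d^2 - 6*d + 9) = (d - 3)*(d + 2)^2*(d - 3)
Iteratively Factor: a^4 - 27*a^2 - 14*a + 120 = (a + 3)*(a^3 - 3*a^2 - 18*a + 40) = (a + 3)*(a + 4)*(a^2 - 7*a + 10) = (a - 2)*(a + 3)*(a + 4)*(a - 5)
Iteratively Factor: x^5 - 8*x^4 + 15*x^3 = (x)*(x^4 - 8*x^3 + 15*x^2) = x^2*(x^3 - 8*x^2 + 15*x) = x^2*(x - 3)*(x^2 - 5*x) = x^2*(x - 5)*(x - 3)*(x)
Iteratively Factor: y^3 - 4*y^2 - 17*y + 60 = (y - 3)*(y^2 - y - 20) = (y - 3)*(y + 4)*(y - 5)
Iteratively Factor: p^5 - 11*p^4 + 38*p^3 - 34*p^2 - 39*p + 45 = (p - 3)*(p^4 - 8*p^3 + 14*p^2 + 8*p - 15) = (p - 3)*(p + 1)*(p^3 - 9*p^2 + 23*p - 15) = (p - 5)*(p - 3)*(p + 1)*(p^2 - 4*p + 3) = (p - 5)*(p - 3)^2*(p + 1)*(p - 1)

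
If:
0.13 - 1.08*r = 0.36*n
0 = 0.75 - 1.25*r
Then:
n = -1.44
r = 0.60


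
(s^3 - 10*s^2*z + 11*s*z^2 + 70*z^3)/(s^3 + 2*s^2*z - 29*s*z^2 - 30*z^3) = (s^2 - 5*s*z - 14*z^2)/(s^2 + 7*s*z + 6*z^2)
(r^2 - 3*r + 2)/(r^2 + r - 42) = (r^2 - 3*r + 2)/(r^2 + r - 42)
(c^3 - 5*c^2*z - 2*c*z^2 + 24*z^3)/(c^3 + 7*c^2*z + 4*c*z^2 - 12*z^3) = (-c^2 + 7*c*z - 12*z^2)/(-c^2 - 5*c*z + 6*z^2)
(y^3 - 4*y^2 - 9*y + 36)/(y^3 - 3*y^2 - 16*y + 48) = (y + 3)/(y + 4)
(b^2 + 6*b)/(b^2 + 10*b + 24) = b/(b + 4)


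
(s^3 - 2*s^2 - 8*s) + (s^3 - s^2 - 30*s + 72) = 2*s^3 - 3*s^2 - 38*s + 72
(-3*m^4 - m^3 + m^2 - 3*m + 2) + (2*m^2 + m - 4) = -3*m^4 - m^3 + 3*m^2 - 2*m - 2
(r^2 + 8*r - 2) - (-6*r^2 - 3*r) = 7*r^2 + 11*r - 2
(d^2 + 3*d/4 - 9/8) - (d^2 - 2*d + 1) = 11*d/4 - 17/8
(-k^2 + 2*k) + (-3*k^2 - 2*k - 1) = -4*k^2 - 1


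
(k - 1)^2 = k^2 - 2*k + 1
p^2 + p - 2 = (p - 1)*(p + 2)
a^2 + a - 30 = (a - 5)*(a + 6)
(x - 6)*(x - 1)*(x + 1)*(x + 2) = x^4 - 4*x^3 - 13*x^2 + 4*x + 12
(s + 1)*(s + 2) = s^2 + 3*s + 2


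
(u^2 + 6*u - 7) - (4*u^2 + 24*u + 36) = -3*u^2 - 18*u - 43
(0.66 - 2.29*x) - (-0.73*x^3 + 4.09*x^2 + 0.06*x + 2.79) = 0.73*x^3 - 4.09*x^2 - 2.35*x - 2.13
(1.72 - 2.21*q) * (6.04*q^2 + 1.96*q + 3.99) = -13.3484*q^3 + 6.0572*q^2 - 5.4467*q + 6.8628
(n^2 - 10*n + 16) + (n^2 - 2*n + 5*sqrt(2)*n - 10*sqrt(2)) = 2*n^2 - 12*n + 5*sqrt(2)*n - 10*sqrt(2) + 16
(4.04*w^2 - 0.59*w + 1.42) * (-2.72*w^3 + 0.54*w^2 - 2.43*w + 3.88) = -10.9888*w^5 + 3.7864*w^4 - 13.9982*w^3 + 17.8757*w^2 - 5.7398*w + 5.5096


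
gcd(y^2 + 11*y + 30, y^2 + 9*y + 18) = y + 6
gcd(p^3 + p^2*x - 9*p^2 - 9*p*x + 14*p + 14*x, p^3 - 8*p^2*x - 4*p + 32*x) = p - 2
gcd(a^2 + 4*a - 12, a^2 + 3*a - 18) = a + 6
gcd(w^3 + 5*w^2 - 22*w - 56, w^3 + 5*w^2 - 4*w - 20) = w + 2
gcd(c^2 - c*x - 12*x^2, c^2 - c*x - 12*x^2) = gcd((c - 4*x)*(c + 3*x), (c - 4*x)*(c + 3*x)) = -c^2 + c*x + 12*x^2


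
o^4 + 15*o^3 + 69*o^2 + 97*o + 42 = (o + 1)^2*(o + 6)*(o + 7)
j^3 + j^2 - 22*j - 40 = (j - 5)*(j + 2)*(j + 4)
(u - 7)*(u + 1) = u^2 - 6*u - 7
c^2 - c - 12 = (c - 4)*(c + 3)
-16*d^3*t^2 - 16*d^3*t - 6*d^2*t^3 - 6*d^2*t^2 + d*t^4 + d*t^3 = t*(-8*d + t)*(2*d + t)*(d*t + d)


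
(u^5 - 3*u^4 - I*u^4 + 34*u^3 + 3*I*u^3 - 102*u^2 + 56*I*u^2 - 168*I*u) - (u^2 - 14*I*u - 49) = u^5 - 3*u^4 - I*u^4 + 34*u^3 + 3*I*u^3 - 103*u^2 + 56*I*u^2 - 154*I*u + 49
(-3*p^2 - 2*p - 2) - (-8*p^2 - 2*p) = 5*p^2 - 2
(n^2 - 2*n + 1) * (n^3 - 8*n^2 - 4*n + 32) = n^5 - 10*n^4 + 13*n^3 + 32*n^2 - 68*n + 32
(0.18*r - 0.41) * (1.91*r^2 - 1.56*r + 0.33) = 0.3438*r^3 - 1.0639*r^2 + 0.699*r - 0.1353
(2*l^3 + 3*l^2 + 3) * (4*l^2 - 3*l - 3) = 8*l^5 + 6*l^4 - 15*l^3 + 3*l^2 - 9*l - 9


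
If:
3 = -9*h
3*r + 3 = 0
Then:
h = -1/3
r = -1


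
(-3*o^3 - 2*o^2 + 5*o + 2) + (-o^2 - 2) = -3*o^3 - 3*o^2 + 5*o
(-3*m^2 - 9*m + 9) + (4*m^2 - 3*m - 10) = m^2 - 12*m - 1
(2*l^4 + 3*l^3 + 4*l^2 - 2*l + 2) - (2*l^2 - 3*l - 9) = 2*l^4 + 3*l^3 + 2*l^2 + l + 11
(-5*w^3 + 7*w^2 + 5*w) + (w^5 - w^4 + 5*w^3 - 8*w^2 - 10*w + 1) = w^5 - w^4 - w^2 - 5*w + 1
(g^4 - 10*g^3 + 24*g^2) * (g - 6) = g^5 - 16*g^4 + 84*g^3 - 144*g^2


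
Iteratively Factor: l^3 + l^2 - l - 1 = (l - 1)*(l^2 + 2*l + 1) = (l - 1)*(l + 1)*(l + 1)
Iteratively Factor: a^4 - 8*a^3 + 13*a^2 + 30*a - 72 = (a + 2)*(a^3 - 10*a^2 + 33*a - 36) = (a - 4)*(a + 2)*(a^2 - 6*a + 9) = (a - 4)*(a - 3)*(a + 2)*(a - 3)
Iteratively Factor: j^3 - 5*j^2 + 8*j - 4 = (j - 1)*(j^2 - 4*j + 4) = (j - 2)*(j - 1)*(j - 2)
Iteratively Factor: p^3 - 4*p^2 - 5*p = (p + 1)*(p^2 - 5*p) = p*(p + 1)*(p - 5)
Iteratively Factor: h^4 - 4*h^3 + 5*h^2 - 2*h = (h - 1)*(h^3 - 3*h^2 + 2*h) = (h - 1)^2*(h^2 - 2*h) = h*(h - 1)^2*(h - 2)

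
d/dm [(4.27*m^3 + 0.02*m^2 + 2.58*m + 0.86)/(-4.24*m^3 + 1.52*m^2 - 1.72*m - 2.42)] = (6.5752*m^4 + 7.18960000000001*m^3 - 24.017*m^2 - 2.7112*m - 4.7644)/(17.9776*m^6 - 12.8896*m^5 + 16.896*m^4 + 15.2928*m^3 - 4.3984*m^2 + 8.3248*m + 5.8564)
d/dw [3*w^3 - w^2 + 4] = w*(9*w - 2)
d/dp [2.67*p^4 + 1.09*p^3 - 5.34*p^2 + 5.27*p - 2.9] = 10.68*p^3 + 3.27*p^2 - 10.68*p + 5.27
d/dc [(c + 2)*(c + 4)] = 2*c + 6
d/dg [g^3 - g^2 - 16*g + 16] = 3*g^2 - 2*g - 16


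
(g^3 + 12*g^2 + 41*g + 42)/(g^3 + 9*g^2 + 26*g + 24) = (g + 7)/(g + 4)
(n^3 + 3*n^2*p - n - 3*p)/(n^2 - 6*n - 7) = (n^2 + 3*n*p - n - 3*p)/(n - 7)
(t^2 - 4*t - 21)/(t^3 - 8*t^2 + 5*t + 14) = (t + 3)/(t^2 - t - 2)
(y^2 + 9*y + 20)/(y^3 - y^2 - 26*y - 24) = (y + 5)/(y^2 - 5*y - 6)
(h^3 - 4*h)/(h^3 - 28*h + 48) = h*(h + 2)/(h^2 + 2*h - 24)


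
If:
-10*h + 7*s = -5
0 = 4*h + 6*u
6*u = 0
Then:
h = 0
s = -5/7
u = 0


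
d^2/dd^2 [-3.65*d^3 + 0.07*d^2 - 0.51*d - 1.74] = 0.14 - 21.9*d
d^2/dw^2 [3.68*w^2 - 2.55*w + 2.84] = 7.36000000000000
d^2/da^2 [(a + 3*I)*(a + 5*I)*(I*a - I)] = 6*I*a - 16 - 2*I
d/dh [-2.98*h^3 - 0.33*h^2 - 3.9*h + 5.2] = -8.94*h^2 - 0.66*h - 3.9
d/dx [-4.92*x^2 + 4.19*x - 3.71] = 4.19 - 9.84*x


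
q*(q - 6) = q^2 - 6*q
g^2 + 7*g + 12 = (g + 3)*(g + 4)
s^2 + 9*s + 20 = (s + 4)*(s + 5)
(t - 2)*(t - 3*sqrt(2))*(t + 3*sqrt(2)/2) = t^3 - 3*sqrt(2)*t^2/2 - 2*t^2 - 9*t + 3*sqrt(2)*t + 18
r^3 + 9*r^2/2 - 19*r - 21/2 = (r - 3)*(r + 1/2)*(r + 7)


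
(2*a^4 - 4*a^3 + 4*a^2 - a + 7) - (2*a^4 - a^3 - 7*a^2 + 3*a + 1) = -3*a^3 + 11*a^2 - 4*a + 6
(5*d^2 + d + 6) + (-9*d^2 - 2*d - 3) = -4*d^2 - d + 3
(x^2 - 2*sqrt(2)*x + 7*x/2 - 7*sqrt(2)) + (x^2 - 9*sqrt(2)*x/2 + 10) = 2*x^2 - 13*sqrt(2)*x/2 + 7*x/2 - 7*sqrt(2) + 10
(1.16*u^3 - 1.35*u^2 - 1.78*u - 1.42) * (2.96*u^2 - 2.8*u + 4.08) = 3.4336*u^5 - 7.244*u^4 + 3.244*u^3 - 4.7272*u^2 - 3.2864*u - 5.7936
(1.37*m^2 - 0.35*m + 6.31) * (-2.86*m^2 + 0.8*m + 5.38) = -3.9182*m^4 + 2.097*m^3 - 10.956*m^2 + 3.165*m + 33.9478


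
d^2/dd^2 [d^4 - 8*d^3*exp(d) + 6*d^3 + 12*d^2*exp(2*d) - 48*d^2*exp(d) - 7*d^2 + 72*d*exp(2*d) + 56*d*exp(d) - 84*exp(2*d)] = -8*d^3*exp(d) + 48*d^2*exp(2*d) - 96*d^2*exp(d) + 12*d^2 + 384*d*exp(2*d) - 184*d*exp(d) + 36*d - 24*exp(2*d) + 16*exp(d) - 14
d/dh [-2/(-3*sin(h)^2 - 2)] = -24*sin(2*h)/(3*cos(2*h) - 7)^2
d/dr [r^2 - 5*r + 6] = 2*r - 5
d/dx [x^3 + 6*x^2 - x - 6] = 3*x^2 + 12*x - 1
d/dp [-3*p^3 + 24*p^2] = 3*p*(16 - 3*p)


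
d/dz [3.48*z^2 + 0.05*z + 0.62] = 6.96*z + 0.05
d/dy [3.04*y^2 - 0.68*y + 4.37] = 6.08*y - 0.68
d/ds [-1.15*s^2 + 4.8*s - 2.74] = 4.8 - 2.3*s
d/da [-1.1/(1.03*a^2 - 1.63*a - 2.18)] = (2.266*a - 1.793)/(-1.03*a^2 + 1.63*a + 2.18)^2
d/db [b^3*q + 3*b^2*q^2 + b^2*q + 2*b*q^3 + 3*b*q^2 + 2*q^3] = q*(3*b^2 + 6*b*q + 2*b + 2*q^2 + 3*q)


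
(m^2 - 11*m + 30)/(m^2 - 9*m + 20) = (m - 6)/(m - 4)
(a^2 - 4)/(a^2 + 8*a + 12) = (a - 2)/(a + 6)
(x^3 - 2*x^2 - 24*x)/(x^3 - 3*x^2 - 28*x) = (x - 6)/(x - 7)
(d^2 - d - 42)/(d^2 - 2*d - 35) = (d + 6)/(d + 5)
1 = 1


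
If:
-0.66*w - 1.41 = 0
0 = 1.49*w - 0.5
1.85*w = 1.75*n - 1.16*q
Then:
No Solution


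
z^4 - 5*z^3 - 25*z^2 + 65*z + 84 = (z - 7)*(z - 3)*(z + 1)*(z + 4)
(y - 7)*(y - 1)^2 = y^3 - 9*y^2 + 15*y - 7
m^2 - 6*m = m*(m - 6)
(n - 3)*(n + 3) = n^2 - 9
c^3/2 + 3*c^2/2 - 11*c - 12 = (c/2 + 1/2)*(c - 4)*(c + 6)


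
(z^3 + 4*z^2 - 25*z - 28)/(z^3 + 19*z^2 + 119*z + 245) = (z^2 - 3*z - 4)/(z^2 + 12*z + 35)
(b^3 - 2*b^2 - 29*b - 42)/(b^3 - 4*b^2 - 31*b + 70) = (b^2 + 5*b + 6)/(b^2 + 3*b - 10)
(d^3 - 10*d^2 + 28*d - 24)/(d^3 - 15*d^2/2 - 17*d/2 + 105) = 2*(d^2 - 4*d + 4)/(2*d^2 - 3*d - 35)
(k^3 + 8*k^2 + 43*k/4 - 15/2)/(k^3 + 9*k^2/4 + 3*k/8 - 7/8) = 2*(2*k^2 + 17*k + 30)/(4*k^2 + 11*k + 7)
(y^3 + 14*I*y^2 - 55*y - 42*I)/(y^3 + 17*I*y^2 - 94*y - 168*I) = (y + I)/(y + 4*I)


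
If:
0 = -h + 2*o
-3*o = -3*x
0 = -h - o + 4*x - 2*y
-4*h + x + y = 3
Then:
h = -12/13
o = -6/13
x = -6/13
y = -3/13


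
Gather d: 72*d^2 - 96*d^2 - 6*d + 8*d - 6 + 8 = -24*d^2 + 2*d + 2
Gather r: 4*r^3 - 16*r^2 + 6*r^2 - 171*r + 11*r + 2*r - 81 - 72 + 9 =4*r^3 - 10*r^2 - 158*r - 144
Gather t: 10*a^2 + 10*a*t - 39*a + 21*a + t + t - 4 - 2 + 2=10*a^2 - 18*a + t*(10*a + 2) - 4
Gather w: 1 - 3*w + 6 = 7 - 3*w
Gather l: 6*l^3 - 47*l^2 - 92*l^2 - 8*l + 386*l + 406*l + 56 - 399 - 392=6*l^3 - 139*l^2 + 784*l - 735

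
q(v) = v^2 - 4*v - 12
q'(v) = 2*v - 4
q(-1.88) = -0.95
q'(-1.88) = -7.76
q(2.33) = -15.89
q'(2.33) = 0.66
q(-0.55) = -9.50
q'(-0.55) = -5.10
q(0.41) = -13.47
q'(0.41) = -3.18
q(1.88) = -15.99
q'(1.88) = -0.24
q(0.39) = -13.41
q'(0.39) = -3.22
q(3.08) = -14.83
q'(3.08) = 2.16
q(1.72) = -15.92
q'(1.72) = -0.56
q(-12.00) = 180.00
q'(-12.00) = -28.00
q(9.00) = 33.00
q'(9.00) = 14.00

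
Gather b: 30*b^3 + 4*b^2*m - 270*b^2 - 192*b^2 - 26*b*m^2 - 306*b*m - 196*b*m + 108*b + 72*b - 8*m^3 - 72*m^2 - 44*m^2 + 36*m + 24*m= 30*b^3 + b^2*(4*m - 462) + b*(-26*m^2 - 502*m + 180) - 8*m^3 - 116*m^2 + 60*m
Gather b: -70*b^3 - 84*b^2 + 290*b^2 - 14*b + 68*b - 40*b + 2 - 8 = -70*b^3 + 206*b^2 + 14*b - 6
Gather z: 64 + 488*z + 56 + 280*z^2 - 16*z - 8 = 280*z^2 + 472*z + 112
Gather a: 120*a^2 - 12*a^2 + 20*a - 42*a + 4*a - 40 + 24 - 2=108*a^2 - 18*a - 18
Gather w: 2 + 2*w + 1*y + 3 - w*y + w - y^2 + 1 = w*(3 - y) - y^2 + y + 6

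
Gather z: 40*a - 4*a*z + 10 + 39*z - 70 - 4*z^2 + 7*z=40*a - 4*z^2 + z*(46 - 4*a) - 60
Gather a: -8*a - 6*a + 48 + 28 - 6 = 70 - 14*a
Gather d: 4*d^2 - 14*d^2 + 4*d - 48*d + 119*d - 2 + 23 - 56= -10*d^2 + 75*d - 35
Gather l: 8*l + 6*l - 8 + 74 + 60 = 14*l + 126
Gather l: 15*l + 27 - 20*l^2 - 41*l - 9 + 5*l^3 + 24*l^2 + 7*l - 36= 5*l^3 + 4*l^2 - 19*l - 18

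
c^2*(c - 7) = c^3 - 7*c^2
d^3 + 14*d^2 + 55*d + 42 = (d + 1)*(d + 6)*(d + 7)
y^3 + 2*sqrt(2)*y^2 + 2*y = y*(y + sqrt(2))^2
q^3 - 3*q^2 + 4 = (q - 2)^2*(q + 1)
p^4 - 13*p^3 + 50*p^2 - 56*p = p*(p - 7)*(p - 4)*(p - 2)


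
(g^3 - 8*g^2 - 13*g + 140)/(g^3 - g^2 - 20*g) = (g - 7)/g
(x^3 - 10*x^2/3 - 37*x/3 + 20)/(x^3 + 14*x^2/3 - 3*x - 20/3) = (x^2 - 2*x - 15)/(x^2 + 6*x + 5)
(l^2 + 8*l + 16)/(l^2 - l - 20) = (l + 4)/(l - 5)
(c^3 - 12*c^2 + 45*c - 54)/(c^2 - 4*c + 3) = (c^2 - 9*c + 18)/(c - 1)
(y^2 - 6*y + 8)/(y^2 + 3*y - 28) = (y - 2)/(y + 7)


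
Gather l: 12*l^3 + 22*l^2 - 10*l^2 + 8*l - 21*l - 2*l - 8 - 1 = 12*l^3 + 12*l^2 - 15*l - 9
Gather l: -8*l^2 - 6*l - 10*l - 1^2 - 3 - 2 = -8*l^2 - 16*l - 6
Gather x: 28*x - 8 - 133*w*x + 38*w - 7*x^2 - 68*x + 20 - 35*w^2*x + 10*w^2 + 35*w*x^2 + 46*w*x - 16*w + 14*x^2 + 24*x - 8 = 10*w^2 + 22*w + x^2*(35*w + 7) + x*(-35*w^2 - 87*w - 16) + 4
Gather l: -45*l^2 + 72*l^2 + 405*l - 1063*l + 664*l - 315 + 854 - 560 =27*l^2 + 6*l - 21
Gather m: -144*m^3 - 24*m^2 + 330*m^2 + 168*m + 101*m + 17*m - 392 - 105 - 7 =-144*m^3 + 306*m^2 + 286*m - 504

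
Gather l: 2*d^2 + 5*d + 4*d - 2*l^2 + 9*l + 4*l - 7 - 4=2*d^2 + 9*d - 2*l^2 + 13*l - 11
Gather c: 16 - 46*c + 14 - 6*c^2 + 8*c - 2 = -6*c^2 - 38*c + 28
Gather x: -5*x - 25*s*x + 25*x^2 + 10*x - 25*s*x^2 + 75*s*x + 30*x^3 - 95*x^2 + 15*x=30*x^3 + x^2*(-25*s - 70) + x*(50*s + 20)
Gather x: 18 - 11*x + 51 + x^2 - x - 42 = x^2 - 12*x + 27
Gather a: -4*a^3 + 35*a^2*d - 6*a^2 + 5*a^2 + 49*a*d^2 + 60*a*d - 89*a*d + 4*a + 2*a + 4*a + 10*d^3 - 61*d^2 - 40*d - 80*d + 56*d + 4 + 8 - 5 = -4*a^3 + a^2*(35*d - 1) + a*(49*d^2 - 29*d + 10) + 10*d^3 - 61*d^2 - 64*d + 7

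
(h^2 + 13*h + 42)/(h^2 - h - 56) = (h + 6)/(h - 8)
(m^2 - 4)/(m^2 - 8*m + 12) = (m + 2)/(m - 6)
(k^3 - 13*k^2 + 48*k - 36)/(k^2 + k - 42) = (k^2 - 7*k + 6)/(k + 7)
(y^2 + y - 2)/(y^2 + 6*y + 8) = (y - 1)/(y + 4)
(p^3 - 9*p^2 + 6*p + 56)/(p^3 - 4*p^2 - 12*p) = (p^2 - 11*p + 28)/(p*(p - 6))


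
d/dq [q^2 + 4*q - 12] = 2*q + 4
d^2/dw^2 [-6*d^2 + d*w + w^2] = 2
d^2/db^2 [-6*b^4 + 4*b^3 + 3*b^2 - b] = -72*b^2 + 24*b + 6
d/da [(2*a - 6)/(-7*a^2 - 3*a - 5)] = 14*(a^2 - 6*a - 2)/(49*a^4 + 42*a^3 + 79*a^2 + 30*a + 25)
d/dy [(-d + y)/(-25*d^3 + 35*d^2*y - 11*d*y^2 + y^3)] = 2/(125*d^3 - 75*d^2*y + 15*d*y^2 - y^3)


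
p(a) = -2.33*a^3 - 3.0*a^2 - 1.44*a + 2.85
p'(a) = -6.99*a^2 - 6.0*a - 1.44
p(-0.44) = 3.10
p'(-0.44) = -0.15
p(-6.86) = 623.74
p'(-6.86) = -289.23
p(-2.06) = 13.45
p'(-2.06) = -18.74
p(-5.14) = 247.40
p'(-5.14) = -155.27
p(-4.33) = 141.99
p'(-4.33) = -106.51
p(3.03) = -93.87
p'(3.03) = -83.79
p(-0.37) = 3.09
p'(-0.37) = -0.18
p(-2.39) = 20.96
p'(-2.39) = -27.03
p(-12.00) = 3614.37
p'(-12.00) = -936.00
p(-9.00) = 1471.38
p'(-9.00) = -513.63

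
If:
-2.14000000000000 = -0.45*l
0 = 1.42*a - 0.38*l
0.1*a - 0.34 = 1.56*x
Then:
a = 1.27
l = 4.76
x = -0.14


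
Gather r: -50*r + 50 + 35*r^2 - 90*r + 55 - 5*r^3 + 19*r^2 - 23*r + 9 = -5*r^3 + 54*r^2 - 163*r + 114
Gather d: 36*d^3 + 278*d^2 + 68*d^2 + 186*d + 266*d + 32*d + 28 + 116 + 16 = 36*d^3 + 346*d^2 + 484*d + 160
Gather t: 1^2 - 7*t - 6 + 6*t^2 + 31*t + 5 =6*t^2 + 24*t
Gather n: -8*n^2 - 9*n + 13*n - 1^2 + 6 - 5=-8*n^2 + 4*n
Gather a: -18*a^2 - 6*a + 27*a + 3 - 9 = -18*a^2 + 21*a - 6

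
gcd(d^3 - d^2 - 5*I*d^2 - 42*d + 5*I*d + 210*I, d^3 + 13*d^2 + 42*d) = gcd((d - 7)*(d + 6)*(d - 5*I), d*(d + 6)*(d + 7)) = d + 6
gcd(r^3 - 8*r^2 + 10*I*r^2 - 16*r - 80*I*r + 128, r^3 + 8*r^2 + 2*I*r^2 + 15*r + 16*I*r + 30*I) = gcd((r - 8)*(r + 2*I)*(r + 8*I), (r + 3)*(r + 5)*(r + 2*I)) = r + 2*I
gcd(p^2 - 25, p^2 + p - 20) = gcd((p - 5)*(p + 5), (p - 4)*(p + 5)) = p + 5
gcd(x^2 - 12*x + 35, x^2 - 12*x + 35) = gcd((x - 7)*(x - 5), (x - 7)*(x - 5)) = x^2 - 12*x + 35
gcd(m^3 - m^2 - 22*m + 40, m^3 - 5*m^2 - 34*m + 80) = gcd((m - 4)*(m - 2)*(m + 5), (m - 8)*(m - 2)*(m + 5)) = m^2 + 3*m - 10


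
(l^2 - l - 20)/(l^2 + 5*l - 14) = (l^2 - l - 20)/(l^2 + 5*l - 14)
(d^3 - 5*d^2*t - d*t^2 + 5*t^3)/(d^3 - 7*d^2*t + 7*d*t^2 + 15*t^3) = (-d + t)/(-d + 3*t)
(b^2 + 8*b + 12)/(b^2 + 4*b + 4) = (b + 6)/(b + 2)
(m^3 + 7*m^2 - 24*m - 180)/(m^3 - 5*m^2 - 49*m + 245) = (m^2 + 12*m + 36)/(m^2 - 49)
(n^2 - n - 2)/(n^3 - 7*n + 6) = (n + 1)/(n^2 + 2*n - 3)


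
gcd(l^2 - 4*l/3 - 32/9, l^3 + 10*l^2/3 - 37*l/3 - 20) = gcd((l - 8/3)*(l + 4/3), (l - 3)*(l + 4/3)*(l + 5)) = l + 4/3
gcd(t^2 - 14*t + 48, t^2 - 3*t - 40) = t - 8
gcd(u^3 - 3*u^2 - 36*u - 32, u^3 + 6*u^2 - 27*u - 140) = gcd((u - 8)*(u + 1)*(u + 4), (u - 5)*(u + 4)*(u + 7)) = u + 4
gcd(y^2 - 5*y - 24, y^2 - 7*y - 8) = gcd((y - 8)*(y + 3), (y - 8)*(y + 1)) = y - 8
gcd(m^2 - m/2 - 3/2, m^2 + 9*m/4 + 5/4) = m + 1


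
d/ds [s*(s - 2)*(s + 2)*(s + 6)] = 4*s^3 + 18*s^2 - 8*s - 24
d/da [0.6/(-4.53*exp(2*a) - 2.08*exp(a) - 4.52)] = (5.436*exp(a) + 1.248)*exp(a)/(4.53*exp(2*a) + 2.08*exp(a) + 4.52)^2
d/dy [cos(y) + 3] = -sin(y)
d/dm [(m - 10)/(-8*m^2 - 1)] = (-8*m^2 + 16*m*(m - 10) - 1)/(8*m^2 + 1)^2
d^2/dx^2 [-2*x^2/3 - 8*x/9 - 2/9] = -4/3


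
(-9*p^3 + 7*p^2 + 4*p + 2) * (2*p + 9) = -18*p^4 - 67*p^3 + 71*p^2 + 40*p + 18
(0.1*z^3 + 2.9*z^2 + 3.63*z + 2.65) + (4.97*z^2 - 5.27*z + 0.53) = 0.1*z^3 + 7.87*z^2 - 1.64*z + 3.18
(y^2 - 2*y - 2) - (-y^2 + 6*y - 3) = 2*y^2 - 8*y + 1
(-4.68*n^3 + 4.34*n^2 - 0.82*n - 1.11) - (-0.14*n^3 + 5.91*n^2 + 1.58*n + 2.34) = -4.54*n^3 - 1.57*n^2 - 2.4*n - 3.45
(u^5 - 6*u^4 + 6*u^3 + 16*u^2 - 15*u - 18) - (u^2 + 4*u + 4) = u^5 - 6*u^4 + 6*u^3 + 15*u^2 - 19*u - 22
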